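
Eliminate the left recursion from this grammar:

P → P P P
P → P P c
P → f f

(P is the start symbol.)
P → f f P'
P' → P P P'
P' → P c P'
P' → ε

P is directly left-recursive. The standard transformation for
  A → A α₁ | ... | A α_m | β₁ | ... | β_n
is
  A  → β₁ A' | ... | β_n A'
  A' → α₁ A' | ... | α_m A' | ε

P → f f becomes P → f f P'
P → P P P becomes P' → P P P'
P → P P c becomes P' → P c P'
Add P' → ε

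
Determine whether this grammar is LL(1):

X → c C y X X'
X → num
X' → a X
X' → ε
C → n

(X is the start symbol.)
A grammar is LL(1) if for each non-terminal N with multiple productions, the predict sets of those productions are pairwise disjoint, where PREDICT(N → α) = (FIRST(α) \ {ε}) ∪ (FOLLOW(N) if α ⇒* ε).

Relevant sets:
  FOLLOW(X') = { $, 'a' }

For X:
  PREDICT(X → c C y X X') = { 'c' }
  PREDICT(X → num) = { 'num' }
For X':
  PREDICT(X' → a X) = { 'a' }
  PREDICT(X' → ε) = { $, 'a' }
C has a single production, so nothing to check there.

Conflict found: Predict set conflict for X': { 'a' }
The grammar is NOT LL(1).

Answer: No. Predict set conflict for X': { 'a' }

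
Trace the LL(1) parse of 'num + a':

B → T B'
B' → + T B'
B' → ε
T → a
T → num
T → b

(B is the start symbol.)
Stack is shown with the top on the left.

Stack     Input      Action
---------------------------
B $       num + a $  output B → T B'
T B' $    num + a $  output T → num
num B' $  num + a $  match 'num'
B' $      + a $      output B' → + T B'
+ T B' $  + a $      match '+'
T B' $    a $        output T → a
a B' $    a $        match 'a'
B' $      $          output B' → ε
$         $          accept

The string is accepted.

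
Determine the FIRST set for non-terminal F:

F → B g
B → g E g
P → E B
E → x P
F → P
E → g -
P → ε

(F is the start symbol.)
To compute FIRST(F), examine every production with F on the left-hand side, reading each right-hand side left to right until a non-nullable symbol is reached.

FIRST sets of the other non-terminals involved (by the same procedure, iterated to a fixed point):
  FIRST(B) = { 'g' }
  FIRST(P) = { 'g', 'x', ε }

From F → B g:
  - B is a non-terminal: add FIRST(B) \ {ε} = { 'g' }
    B is not nullable, so stop
From F → P:
  - P is a non-terminal: add FIRST(P) \ {ε} = { 'g', 'x' }
    P is nullable and nothing follows, so the whole right-hand side can vanish: ε ∈ FIRST(F)

Collecting: FIRST(F) = { 'g', 'x', ε }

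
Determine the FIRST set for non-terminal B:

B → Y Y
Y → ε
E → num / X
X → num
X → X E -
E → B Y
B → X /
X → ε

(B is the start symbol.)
{ '-', '/', 'num', ε }

FIRST sets of the other non-terminals involved (by the same procedure, iterated to a fixed point):
  FIRST(Y) = { ε }
  FIRST(X) = { '-', '/', 'num', ε }

From B → Y Y:
  - Y is a non-terminal: add FIRST(Y) \ {ε} = { }
    Y is nullable, so continue to the next symbol
  - Y is a non-terminal: add FIRST(Y) \ {ε} = { }
    Y is nullable and nothing follows, so the whole right-hand side can vanish: ε ∈ FIRST(B)
From B → X /:
  - X is a non-terminal: add FIRST(X) \ {ε} = { '-', '/', 'num' }
    X is nullable, so continue to the next symbol
  - '/' is a terminal: add '/' and stop

Collecting: FIRST(B) = { '-', '/', 'num', ε }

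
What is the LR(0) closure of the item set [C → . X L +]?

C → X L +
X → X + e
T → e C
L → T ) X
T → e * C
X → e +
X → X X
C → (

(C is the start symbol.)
{ [C → . X L +], [X → . X + e], [X → . X X], [X → . e +] }

To compute CLOSURE, for each item [A → α.Bβ] where B is a non-terminal, add [B → .γ] for all productions B → γ; repeat for the newly added items until nothing changes.

Start with: [C → . X L +]
  [C → . X L +] has the dot before X: add [X → . X + e], [X → . e +], [X → . X X]
No further items can be added.

CLOSURE = { [C → . X L +], [X → . X + e], [X → . X X], [X → . e +] }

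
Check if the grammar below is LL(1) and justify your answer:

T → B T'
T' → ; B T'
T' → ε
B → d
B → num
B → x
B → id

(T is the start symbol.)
A grammar is LL(1) if for each non-terminal N with multiple productions, the predict sets of those productions are pairwise disjoint, where PREDICT(N → α) = (FIRST(α) \ {ε}) ∪ (FOLLOW(N) if α ⇒* ε).

Relevant sets:
  FOLLOW(T') = { $ }

For T':
  PREDICT(T' → ';' B T') = { ';' }
  PREDICT(T' → ε) = { $ }
For B:
  PREDICT(B → d) = { 'd' }
  PREDICT(B → num) = { 'num' }
  PREDICT(B → x) = { 'x' }
  PREDICT(B → id) = { 'id' }
T has a single production, so nothing to check there.

All predict sets are disjoint. The grammar IS LL(1).

Answer: Yes, the grammar is LL(1).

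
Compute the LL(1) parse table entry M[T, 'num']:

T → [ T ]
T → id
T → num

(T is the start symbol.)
T → num

To find M[T, 'num'], we find productions for T where 'num' is in the predict set (PREDICT(N → α) = (FIRST(α) \ {ε}) ∪ (FOLLOW(N) if α ⇒* ε)).

T → [ T ]: PREDICT = { '[' }
T → id: PREDICT = { 'id' }
T → num: PREDICT = { 'num' }
  'num' is in predict set, so this production goes in M[T, 'num']

M[T, 'num'] = T → num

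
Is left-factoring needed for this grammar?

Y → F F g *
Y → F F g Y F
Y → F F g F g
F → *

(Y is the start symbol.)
Yes, Y has productions with common prefix 'F F g'

Left-factoring is needed when two productions for the same non-terminal
share a common prefix on the right-hand side.

Productions for Y:
  Y → F F g *
  Y → F F g Y F
  Y → F F g F g

Found common prefix 'F F g' in productions for Y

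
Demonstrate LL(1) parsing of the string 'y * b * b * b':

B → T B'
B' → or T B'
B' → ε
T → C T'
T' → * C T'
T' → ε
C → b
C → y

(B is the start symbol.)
Stack is shown with the top on the left.

Stack        Input            Action
------------------------------------
B $          y * b * b * b $  output B → T B'
T B' $       y * b * b * b $  output T → C T'
C T' B' $    y * b * b * b $  output C → y
y T' B' $    y * b * b * b $  match 'y'
T' B' $      * b * b * b $    output T' → * C T'
* C T' B' $  * b * b * b $    match '*'
C T' B' $    b * b * b $      output C → b
b T' B' $    b * b * b $      match 'b'
T' B' $      * b * b $        output T' → * C T'
* C T' B' $  * b * b $        match '*'
C T' B' $    b * b $          output C → b
b T' B' $    b * b $          match 'b'
T' B' $      * b $            output T' → * C T'
* C T' B' $  * b $            match '*'
C T' B' $    b $              output C → b
b T' B' $    b $              match 'b'
T' B' $      $                output T' → ε
B' $         $                output B' → ε
$            $                accept

The string is accepted.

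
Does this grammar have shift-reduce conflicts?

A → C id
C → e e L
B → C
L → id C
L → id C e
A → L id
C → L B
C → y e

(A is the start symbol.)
A shift-reduce conflict occurs when an LR(0) state has both:
  - a complete (reduce) item [A → α .] (dot at the end), and
  - a shift item [B → β . c γ] (dot before a terminal).

Augment with A' → A and build the canonical LR(0) collection (I0 = CLOSURE({[A' → . A]}), then GOTO on every symbol after a dot until no new states appear). It has 17 states:
  I0: { [A → . C id], [A → . L id], [A' → . A], [C → . L B], [C → . e e L], [C → . y e], [L → . id C e], [L → . id C] }  — shift
  I1: { [A' → A .] }  — accept
  I2: { [A → C . id] }  — shift
  I3: { [A → L . id], [B → . C], [C → . L B], [C → . e e L], [C → . y e], [C → L . B], [L → . id C e], [L → . id C] }  — shift
  I4: { [C → e . e L] }  — shift
  I5: { [C → . L B], [C → . e e L], [C → . y e], [L → . id C e], [L → . id C], [L → id . C e], [L → id . C] }  — shift
  I6: { [C → y . e] }  — shift
  I7: { [C → y e .] }  — reduce
  I8: { [L → id C . e], [L → id C .] }  — shift, reduce
  I9: { [B → . C], [C → . L B], [C → . e e L], [C → . y e], [C → L . B], [L → . id C e], [L → . id C] }  — shift
  I10: { [C → L B .] }  — reduce
  I11: { [B → C .] }  — reduce
  I12: { [L → id C e .] }  — reduce
  I13: { [C → e e . L], [L → . id C e], [L → . id C] }  — shift
  I14: { [C → e e L .] }  — reduce
  I15: { [A → L id .], [C → . L B], [C → . e e L], [C → . y e], [L → . id C e], [L → . id C], [L → id . C e], [L → id . C] }  — shift, reduce
  I16: { [A → C id .] }  — reduce

I8 contains reduce item [L → id C .] and shift item [L → id C . e] — shift-reduce conflict.
I15 contains reduce item [A → L id .] and shift items [C → . e e L], [C → . y e], [L → . id C], [L → . id C e] — shift-reduce conflict.

Answer: Yes — I8: [L → id C .] vs [L → id C . e]; I15: [A → L id .] vs [C → . e e L]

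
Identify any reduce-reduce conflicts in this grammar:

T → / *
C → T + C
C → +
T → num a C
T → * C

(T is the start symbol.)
Augment with T' → T and build the canonical LR(0) collection (I0 = CLOSURE({[T' → . T]}), then GOTO on every symbol after a dot until no new states appear). It has 13 states:
  I0: { [T → . * C], [T → . / *], [T → . num a C], [T' → . T] }  — shift
  I1: { [C → . +], [C → . T + C], [T → * . C], [T → . * C], [T → . / *], [T → . num a C] }  — shift
  I2: { [T → / . *] }  — shift
  I3: { [T' → T .] }  — accept
  I4: { [T → num . a C] }  — shift
  I5: { [C → . +], [C → . T + C], [T → . * C], [T → . / *], [T → . num a C], [T → num a . C] }  — shift
  I6: { [C → + .] }  — reduce
  I7: { [T → num a C .] }  — reduce
  I8: { [C → T . + C] }  — shift
  I9: { [C → . +], [C → . T + C], [C → T + . C], [T → . * C], [T → . / *], [T → . num a C] }  — shift
  I10: { [C → T + C .] }  — reduce
  I11: { [T → / * .] }  — reduce
  I12: { [T → * C .] }  — reduce

No state contains more than one complete item.

Answer: No reduce-reduce conflicts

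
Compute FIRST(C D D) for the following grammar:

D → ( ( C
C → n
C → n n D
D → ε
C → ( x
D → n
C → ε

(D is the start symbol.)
FIRST sets of the non-terminals involved (from the grammar, by fixed-point iteration):
  FIRST(C) = { '(', 'n', ε }
  FIRST(D) = { '(', 'n', ε }

To compute FIRST(C D D), process the symbols left to right:
Symbol C is a non-terminal. Add FIRST(C) \ {ε} = { '(', 'n' }
C is nullable (ε ∈ FIRST(C)), continue to the next symbol.
Symbol D is a non-terminal. Add FIRST(D) \ {ε} = { '(', 'n' }
D is nullable (ε ∈ FIRST(D)), continue to the next symbol.
Symbol D is a non-terminal. Add FIRST(D) \ {ε} = { '(', 'n' }
D is nullable (ε ∈ FIRST(D)), continue to the next symbol.
All symbols are nullable, so ε is in the result.
FIRST(C D D) = { '(', 'n', ε }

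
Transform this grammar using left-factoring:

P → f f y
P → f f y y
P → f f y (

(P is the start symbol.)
Left-factoring transforms A → αβ₁ | αβ₂ into A → αA' and A' → β₁ | β₂
(α is the longest common prefix among the alternatives). Repeat until
no nonterminal has two alternatives with a common prefix.

Round 1: P has alternatives sharing prefix 'f f y'. Introduce P': P → f f y P'
  Add: P' → ε
  Add: P' → y
  Add: P' → (

No remaining common prefixes — done.

Resulting grammar:
P → f f y P'
P' → ε
P' → y
P' → (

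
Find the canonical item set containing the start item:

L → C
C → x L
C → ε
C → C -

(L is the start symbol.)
{ [C → . C -], [C → . x L], [C → .], [L → . C], [L' → . L] }

First, augment the grammar with L' → L
I₀ = CLOSURE({ [L' → . L] }):
  [L' → . L] has the dot before L: add [L → . C]
  [L → . C] has the dot before C: add [C → . x L], [C → .], [C → . C -]
No further items can be added.

I₀ = { [C → . C -], [C → . x L], [C → .], [L → . C], [L' → . L] }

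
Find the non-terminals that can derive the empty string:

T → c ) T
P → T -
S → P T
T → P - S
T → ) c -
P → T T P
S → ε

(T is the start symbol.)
A non-terminal is nullable if it can derive ε (the empty string): either it has an ε-production, or it has a production whose right-hand side consists entirely of nullable non-terminals.

ε-productions: S → ε
So S is immediately nullable.
No further non-terminal can be added: every production for the remaining non-terminals contains a terminal or a non-nullable non-terminal.
Nullable = { 'S' }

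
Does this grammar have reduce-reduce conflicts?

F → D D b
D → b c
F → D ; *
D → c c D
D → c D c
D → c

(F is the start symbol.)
No reduce-reduce conflicts

A reduce-reduce conflict occurs when an LR(0) state has two complete items [A → α .] and [B → β .] — both call for a reduction, and with no lookahead the parser cannot choose between them.

Augment with F' → F and build the canonical LR(0) collection (I0 = CLOSURE({[F' → . F]}), then GOTO on every symbol after a dot until no new states appear). It has 14 states:
  I0: { [D → . b c], [D → . c D c], [D → . c c D], [D → . c], [F → . D ; *], [F → . D D b], [F' → . F] }  — shift
  I1: { [D → . b c], [D → . c D c], [D → . c c D], [D → . c], [F → D . ; *], [F → D . D b] }  — shift
  I2: { [F' → F .] }  — accept
  I3: { [D → b . c] }  — shift
  I4: { [D → . b c], [D → . c D c], [D → . c c D], [D → . c], [D → c . D c], [D → c . c D], [D → c .] }  — shift, reduce
  I5: { [D → c D . c] }  — shift
  I6: { [D → . b c], [D → . c D c], [D → . c c D], [D → . c], [D → c . D c], [D → c . c D], [D → c .], [D → c c . D] }  — shift, reduce
  I7: { [D → c D . c], [D → c c D .] }  — shift, reduce
  I8: { [D → c D c .] }  — reduce
  I9: { [D → b c .] }  — reduce
  I10: { [F → D ; . *] }  — shift
  I11: { [F → D D . b] }  — shift
  I12: { [F → D D b .] }  — reduce
  I13: { [F → D ; * .] }  — reduce

No state contains more than one complete item.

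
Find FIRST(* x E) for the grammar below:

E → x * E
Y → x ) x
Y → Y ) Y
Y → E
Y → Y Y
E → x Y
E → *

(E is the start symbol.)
To compute FIRST(* x E), process the symbols left to right:
Symbol * is a terminal. Add '*' and stop.
FIRST(* x E) = { '*' }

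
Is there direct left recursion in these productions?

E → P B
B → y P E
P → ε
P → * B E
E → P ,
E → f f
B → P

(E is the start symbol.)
Direct left recursion occurs when N → N α for some non-terminal N (the right-hand side begins with the left-hand side itself).

E → P B: starts with P
B → y P E: starts with y
P → ε: starts with ε
P → * B E: starts with '*'
E → P ,: starts with P
E → f f: starts with f
B → P: starts with P

No direct left recursion found.

Answer: No direct left recursion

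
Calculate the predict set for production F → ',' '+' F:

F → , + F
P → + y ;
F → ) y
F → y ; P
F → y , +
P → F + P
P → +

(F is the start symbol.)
{ ',' }

PREDICT(F → ',' '+' F) = (FIRST(RHS) \ {ε}) ∪ (FOLLOW(F) if ε ∈ FIRST(RHS), i.e. RHS ⇒* ε)
FIRST(',' '+' F) = { ',' }
ε ∉ FIRST(',' '+' F), so FOLLOW(F) is not added.
PREDICT(F → ',' '+' F) = { ',' }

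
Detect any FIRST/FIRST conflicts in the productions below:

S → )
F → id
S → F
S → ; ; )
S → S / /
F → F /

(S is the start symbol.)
Yes. S → ')' / S → S '/' '/' on { ')' }; S → F / S → S '/' '/' on { 'id' }; S → ';' ';' ')' / S → S '/' '/' on { ';' }; F → id / F → F '/' on { 'id' }

A FIRST/FIRST conflict occurs when two productions N → α and N → β for the same non-terminal have FIRST(α) ∩ FIRST(β) ≠ ∅ (with ε ∈ FIRST of a nullable right-hand side, so two nullable alternatives also conflict).

FIRST sets of the non-terminals at (or reachable through a nullable prefix from) the front of some alternative:
  FIRST(F) = { 'id' }
  FIRST(S) = { ')', ';', 'id' }

Productions for S:
  S → ): FIRST = { ')' }
  S → F: FIRST = { 'id' }
  S → ; ; ): FIRST = { ';' }
  S → S / /: FIRST = { ')', ';', 'id' }
Productions for F:
  F → id: FIRST = { 'id' }
  F → F /: FIRST = { 'id' }

Conflict for S: S → ) and S → S / /
  Overlap: { ')' }
Conflict for S: S → F and S → S / /
  Overlap: { 'id' }
Conflict for S: S → ; ; ) and S → S / /
  Overlap: { ';' }
Conflict for F: F → id and F → F /
  Overlap: { 'id' }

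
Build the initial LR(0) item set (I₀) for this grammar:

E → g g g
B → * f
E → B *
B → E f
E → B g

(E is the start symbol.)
First, augment the grammar with E' → E
I₀ = CLOSURE({ [E' → . E] }):
  [E' → . E] has the dot before E: add [E → . g g g], [E → . B *], [E → . B g]
  [E → . B *] has the dot before B: add [B → . * f], [B → . E f]
No further items can be added.

I₀ = { [B → . * f], [B → . E f], [E → . B *], [E → . B g], [E → . g g g], [E' → . E] }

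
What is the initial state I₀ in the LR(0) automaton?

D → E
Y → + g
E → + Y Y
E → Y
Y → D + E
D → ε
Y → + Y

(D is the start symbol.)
First, augment the grammar with D' → D
I₀ = CLOSURE({ [D' → . D] }):
  [D' → . D] has the dot before D: add [D → . E], [D → .]
  [D → . E] has the dot before E: add [E → . + Y Y], [E → . Y]
  [E → . Y] has the dot before Y: add [Y → . + g], [Y → . D + E], [Y → . + Y]
No further items can be added.

I₀ = { [D → . E], [D → .], [D' → . D], [E → . + Y Y], [E → . Y], [Y → . + Y], [Y → . + g], [Y → . D + E] }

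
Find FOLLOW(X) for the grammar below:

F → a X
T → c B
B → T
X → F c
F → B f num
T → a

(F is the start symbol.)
In F → a X: X is at the end, add FOLLOW(F)

The FOLLOW sets referred to above (computed the same way, to a fixed point):
  FOLLOW(F) = { $, 'c' }

Taking the union: FOLLOW(X) = { $, 'c' }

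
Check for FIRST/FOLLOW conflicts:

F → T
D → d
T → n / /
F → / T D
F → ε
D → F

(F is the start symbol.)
Nullable non-terminals: D, F.
FIRST sets used below: FIRST(F) = { '/', 'n', ε }, FIRST(T) = { 'n' }

D: nullable alternative(s) D → F; FOLLOW(D) = { $ }
  D → d: FIRST \ {ε} = { 'd' } — disjoint from FOLLOW(D)
  D → F: FIRST \ {ε} = { '/', 'n' } — this is the only nullable alternative, skip

F: nullable alternative(s) F → ε; FOLLOW(F) = { $ }
  F → T: FIRST \ {ε} = { 'n' } — disjoint from FOLLOW(F)
  F → / T D: FIRST \ {ε} = { '/' } — disjoint from FOLLOW(F)
  F → ε: FIRST \ {ε} = { } — this is the only nullable alternative, skip

T has no nullable alternative, so no FIRST/FOLLOW check is needed there.

No FIRST/FOLLOW conflicts found.

Answer: No FIRST/FOLLOW conflicts.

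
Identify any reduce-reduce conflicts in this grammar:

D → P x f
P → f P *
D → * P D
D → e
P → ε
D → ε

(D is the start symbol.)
Yes — I0: [D → .] vs [P → .]; I10: [D → .] vs [P → .]

A reduce-reduce conflict occurs when an LR(0) state has two complete items [A → α .] and [B → β .] — both call for a reduction, and with no lookahead the parser cannot choose between them.

Augment with D' → D and build the canonical LR(0) collection (I0 = CLOSURE({[D' → . D]}), then GOTO on every symbol after a dot until no new states appear). It has 12 states:
  I0: { [D → . * P D], [D → . P x f], [D → . e], [D → .], [D' → . D], [P → . f P *], [P → .] }  — shift, 2 reduces
  I1: { [D → * . P D], [P → . f P *], [P → .] }  — shift, reduce
  I2: { [D' → D .] }  — accept
  I3: { [D → P . x f] }  — shift
  I4: { [D → e .] }  — reduce
  I5: { [P → . f P *], [P → .], [P → f . P *] }  — shift, reduce
  I6: { [P → f P . *] }  — shift
  I7: { [P → f P * .] }  — reduce
  I8: { [D → P x . f] }  — shift
  I9: { [D → P x f .] }  — reduce
  I10: { [D → * P . D], [D → . * P D], [D → . P x f], [D → . e], [D → .], [P → . f P *], [P → .] }  — shift, 2 reduces
  I11: { [D → * P D .] }  — reduce

I0 contains complete items [D → .], [P → .] — reduce-reduce conflict.
I10 contains complete items [D → .], [P → .] — reduce-reduce conflict.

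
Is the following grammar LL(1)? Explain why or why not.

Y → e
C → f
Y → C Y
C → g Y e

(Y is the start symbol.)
Relevant sets:
  FIRST(C) = { 'f', 'g' }

For Y:
  PREDICT(Y → e) = { 'e' }
  PREDICT(Y → C Y) = { 'f', 'g' }
For C:
  PREDICT(C → f) = { 'f' }
  PREDICT(C → g Y e) = { 'g' }

All predict sets are disjoint. The grammar IS LL(1).

Answer: Yes, the grammar is LL(1).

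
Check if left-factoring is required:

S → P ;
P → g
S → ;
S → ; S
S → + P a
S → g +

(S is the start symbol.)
Left-factoring is needed when two productions for the same non-terminal
share a common prefix on the right-hand side.

Productions for S:
  S → P ;
  S → ;
  S → ; S
  S → + P a
  S → g +

Found common prefix ';' in productions for S

Answer: Yes, S has productions with common prefix ';'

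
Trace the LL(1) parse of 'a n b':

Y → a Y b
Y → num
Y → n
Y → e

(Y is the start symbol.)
LL(1) parsing maintains a stack (initially the start symbol over $) and the input. At each step: if the stack top is a terminal, match it against the current input token; if it is a non-terminal N, replace it with the RHS of M[N, lookahead] (the unique production whose predict set contains the lookahead).

Stack is shown with the top on the left.

Stack    Input    Action
------------------------
Y $      a n b $  output Y → a Y b
a Y b $  a n b $  match 'a'
Y b $    n b $    output Y → n
n b $    n b $    match 'n'
b $      b $      match 'b'
$        $        accept

The string is accepted.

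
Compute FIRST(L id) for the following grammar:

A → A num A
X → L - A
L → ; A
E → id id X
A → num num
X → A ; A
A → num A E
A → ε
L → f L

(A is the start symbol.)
{ ';', 'f' }

FIRST sets of the non-terminals involved (from the grammar, by fixed-point iteration):
  FIRST(L) = { ';', 'f' }

To compute FIRST(L id), process the symbols left to right:
Symbol L is a non-terminal. Add FIRST(L) \ {ε} = { ';', 'f' }
L is not nullable (ε ∉ FIRST(L)), so stop here.
FIRST(L id) = { ';', 'f' }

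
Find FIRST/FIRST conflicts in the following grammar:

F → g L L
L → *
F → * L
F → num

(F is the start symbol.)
No FIRST/FIRST conflicts.

A FIRST/FIRST conflict occurs when two productions N → α and N → β for the same non-terminal have FIRST(α) ∩ FIRST(β) ≠ ∅ (with ε ∈ FIRST of a nullable right-hand side, so two nullable alternatives also conflict).

Productions for F:
  F → g L L: FIRST = { 'g' }
  F → * L: FIRST = { '*' }
  F → num: FIRST = { 'num' }
L has only one production, so no FIRST/FIRST conflict is possible there.

All alternatives of each non-terminal have pairwise disjoint FIRST sets.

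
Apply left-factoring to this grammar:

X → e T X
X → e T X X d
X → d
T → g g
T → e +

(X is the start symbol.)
Left-factoring transforms A → αβ₁ | αβ₂ into A → αA' and A' → β₁ | β₂
(α is the longest common prefix among the alternatives). Repeat until
no nonterminal has two alternatives with a common prefix.

Round 1: X has alternatives sharing prefix 'e T X'. Introduce X': X → e T X X'
  Add: X' → ε
  Add: X' → X d

No remaining common prefixes — done.

Resulting grammar:
X → e T X X'
X' → ε
X' → X d
X → d
T → g g
T → e +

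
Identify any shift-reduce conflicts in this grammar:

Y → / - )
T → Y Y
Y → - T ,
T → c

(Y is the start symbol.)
A shift-reduce conflict occurs when an LR(0) state has both:
  - a complete (reduce) item [A → α .] (dot at the end), and
  - a shift item [B → β . c γ] (dot before a terminal).

Augment with Y' → Y and build the canonical LR(0) collection (I0 = CLOSURE({[Y' → . Y]}), then GOTO on every symbol after a dot until no new states appear). It has 11 states:
  I0: { [Y → . - T ,], [Y → . / - )], [Y' → . Y] }  — shift
  I1: { [T → . Y Y], [T → . c], [Y → - . T ,], [Y → . - T ,], [Y → . / - )] }  — shift
  I2: { [Y → / . - )] }  — shift
  I3: { [Y' → Y .] }  — accept
  I4: { [Y → / - . )] }  — shift
  I5: { [Y → / - ) .] }  — reduce
  I6: { [Y → - T . ,] }  — shift
  I7: { [T → Y . Y], [Y → . - T ,], [Y → . / - )] }  — shift
  I8: { [T → c .] }  — reduce
  I9: { [T → Y Y .] }  — reduce
  I10: { [Y → - T , .] }  — reduce

No state contains both a complete item and a shift item.

Answer: No shift-reduce conflicts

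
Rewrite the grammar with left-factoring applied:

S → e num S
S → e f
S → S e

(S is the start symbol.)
Left-factoring transforms A → αβ₁ | αβ₂ into A → αA' and A' → β₁ | β₂
(α is the longest common prefix among the alternatives). Repeat until
no nonterminal has two alternatives with a common prefix.

Round 1: S has alternatives sharing prefix 'e'. Introduce S': S → e S'
  Add: S' → num S
  Add: S' → f

No remaining common prefixes — done.

Resulting grammar:
S → e S'
S' → num S
S' → f
S → S e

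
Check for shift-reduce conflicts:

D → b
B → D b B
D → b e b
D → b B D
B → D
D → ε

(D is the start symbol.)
Augment with D' → D and build the canonical LR(0) collection (I0 = CLOSURE({[D' → . D]}), then GOTO on every symbol after a dot until no new states appear). It has 10 states:
  I0: { [D → . b B D], [D → . b e b], [D → . b], [D → .], [D' → . D] }  — shift, reduce
  I1: { [D' → D .] }  — accept
  I2: { [B → . D b B], [B → . D], [D → . b B D], [D → . b e b], [D → . b], [D → .], [D → b . B D], [D → b . e b], [D → b .] }  — shift, 2 reduces
  I3: { [D → . b B D], [D → . b e b], [D → . b], [D → .], [D → b B . D] }  — shift, reduce
  I4: { [B → D . b B], [B → D .] }  — shift, reduce
  I5: { [D → b e . b] }  — shift
  I6: { [D → b e b .] }  — reduce
  I7: { [B → . D b B], [B → . D], [B → D b . B], [D → . b B D], [D → . b e b], [D → . b], [D → .] }  — shift, reduce
  I8: { [B → D b B .] }  — reduce
  I9: { [D → b B D .] }  — reduce

I0 contains reduce item [D → .] and shift items [D → . b], [D → . b B D], [D → . b e b] — shift-reduce conflict.
I2 contains reduce items [D → .], [D → b .] and shift items [D → . b], [D → . b B D], [D → . b e b], [D → b . e b] — shift-reduce conflict.
I3 contains reduce item [D → .] and shift items [D → . b], [D → . b B D], [D → . b e b] — shift-reduce conflict.
I4 contains reduce item [B → D .] and shift item [B → D . b B] — shift-reduce conflict.
I7 contains reduce item [D → .] and shift items [D → . b], [D → . b B D], [D → . b e b] — shift-reduce conflict.

Answer: Yes — I0: [D → .] vs [D → . b]; I2: [D → .] vs [D → . b]; I3: [D → .] vs [D → . b]; I4: [B → D .] vs [B → D . b B]; I7: [D → .] vs [D → . b]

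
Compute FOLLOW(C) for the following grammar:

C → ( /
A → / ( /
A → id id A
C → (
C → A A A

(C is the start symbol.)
{ $ }

To compute FOLLOW(C), find every occurrence of C on a right-hand side N → α C β: add FIRST(β) \ {ε}, and if β is empty or nullable also add FOLLOW(N). Iterate to a fixed point.

C is the start symbol, so $ ∈ FOLLOW(C).
C does not occur on any right-hand side.

Taking the union: FOLLOW(C) = { $ }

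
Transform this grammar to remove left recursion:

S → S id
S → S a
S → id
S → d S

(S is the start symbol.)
S → id S'
S → d S S'
S' → id S'
S' → a S'
S' → ε

S is directly left-recursive. The standard transformation for
  A → A α₁ | ... | A α_m | β₁ | ... | β_n
is
  A  → β₁ A' | ... | β_n A'
  A' → α₁ A' | ... | α_m A' | ε

S → id becomes S → id S'
S → d S becomes S → d S S'
S → S id becomes S' → id S'
S → S a becomes S' → a S'
Add S' → ε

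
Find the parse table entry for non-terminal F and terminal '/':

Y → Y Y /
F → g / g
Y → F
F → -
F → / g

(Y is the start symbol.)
F → / g

To find M[F, '/'], we find productions for F where '/' is in the predict set (PREDICT(N → α) = (FIRST(α) \ {ε}) ∪ (FOLLOW(N) if α ⇒* ε)).

F → g / g: PREDICT = { 'g' }
F → -: PREDICT = { '-' }
F → / g: PREDICT = { '/' }
  '/' is in predict set, so this production goes in M[F, '/']

M[F, '/'] = F → / g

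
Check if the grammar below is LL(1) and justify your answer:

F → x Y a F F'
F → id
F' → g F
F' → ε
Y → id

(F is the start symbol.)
No. Predict set conflict for F': { 'g' }

A grammar is LL(1) if for each non-terminal N with multiple productions, the predict sets of those productions are pairwise disjoint, where PREDICT(N → α) = (FIRST(α) \ {ε}) ∪ (FOLLOW(N) if α ⇒* ε).

Relevant sets:
  FOLLOW(F') = { $, 'g' }

For F:
  PREDICT(F → x Y a F F') = { 'x' }
  PREDICT(F → id) = { 'id' }
For F':
  PREDICT(F' → g F) = { 'g' }
  PREDICT(F' → ε) = { $, 'g' }
Y has a single production, so nothing to check there.

Conflict found: Predict set conflict for F': { 'g' }
The grammar is NOT LL(1).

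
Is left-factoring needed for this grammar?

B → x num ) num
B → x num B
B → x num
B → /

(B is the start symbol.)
Left-factoring is needed when two productions for the same non-terminal
share a common prefix on the right-hand side.

Productions for B:
  B → x num ) num
  B → x num B
  B → x num
  B → /

Found common prefix 'x num' in productions for B

Answer: Yes, B has productions with common prefix 'x num'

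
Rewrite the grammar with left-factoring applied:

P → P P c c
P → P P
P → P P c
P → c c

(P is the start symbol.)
Left-factoring transforms A → αβ₁ | αβ₂ into A → αA' and A' → β₁ | β₂
(α is the longest common prefix among the alternatives). Repeat until
no nonterminal has two alternatives with a common prefix.

Round 1: P has alternatives sharing prefix 'P P'. Introduce P': P → P P P'
  Add: P' → c c
  Add: P' → ε
  Add: P' → c

Round 2: P' has alternatives sharing prefix 'c'. Introduce P'': P' → c P''
  Add: P'' → c
  Add: P'' → ε

No remaining common prefixes — done.

Resulting grammar:
P → P P P'
P' → c P''
P'' → c
P'' → ε
P' → ε
P → c c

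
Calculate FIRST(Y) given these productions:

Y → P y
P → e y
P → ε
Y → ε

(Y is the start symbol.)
To compute FIRST(Y), examine every production with Y on the left-hand side, reading each right-hand side left to right until a non-nullable symbol is reached.

FIRST sets of the other non-terminals involved (by the same procedure, iterated to a fixed point):
  FIRST(P) = { 'e', ε }

From Y → P y:
  - P is a non-terminal: add FIRST(P) \ {ε} = { 'e' }
    P is nullable, so continue to the next symbol
  - y is a terminal: add 'y' and stop
From Y → ε:
  - ε-production, so ε ∈ FIRST(Y)

Collecting: FIRST(Y) = { 'e', 'y', ε }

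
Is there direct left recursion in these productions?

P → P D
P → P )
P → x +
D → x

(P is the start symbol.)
Yes, P is left-recursive

Direct left recursion occurs when N → N α for some non-terminal N (the right-hand side begins with the left-hand side itself).

P → P D: LEFT RECURSIVE (starts with P)
P → P ): LEFT RECURSIVE (starts with P)
P → x +: starts with x
D → x: starts with x

The grammar has direct left recursion on: P.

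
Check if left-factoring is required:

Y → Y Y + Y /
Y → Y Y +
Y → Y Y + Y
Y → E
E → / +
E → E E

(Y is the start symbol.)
Yes, Y has productions with common prefix 'Y Y +'

Left-factoring is needed when two productions for the same non-terminal
share a common prefix on the right-hand side.

Productions for Y:
  Y → Y Y + Y /
  Y → Y Y +
  Y → Y Y + Y
  Y → E
Productions for E:
  E → / +
  E → E E

Found common prefix 'Y Y +' in productions for Y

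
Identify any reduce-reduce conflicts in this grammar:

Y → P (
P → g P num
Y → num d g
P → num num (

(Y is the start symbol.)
No reduce-reduce conflicts

Augment with Y' → Y and build the canonical LR(0) collection (I0 = CLOSURE({[Y' → . Y]}), then GOTO on every symbol after a dot until no new states appear). It has 13 states:
  I0: { [P → . g P num], [P → . num num (], [Y → . P (], [Y → . num d g], [Y' → . Y] }  — shift
  I1: { [Y → P . (] }  — shift
  I2: { [Y' → Y .] }  — accept
  I3: { [P → . g P num], [P → . num num (], [P → g . P num] }  — shift
  I4: { [P → num . num (], [Y → num . d g] }  — shift
  I5: { [Y → num d . g] }  — shift
  I6: { [P → num num . (] }  — shift
  I7: { [P → num num ( .] }  — reduce
  I8: { [Y → num d g .] }  — reduce
  I9: { [P → g P . num] }  — shift
  I10: { [P → num . num (] }  — shift
  I11: { [P → g P num .] }  — reduce
  I12: { [Y → P ( .] }  — reduce

No state contains more than one complete item.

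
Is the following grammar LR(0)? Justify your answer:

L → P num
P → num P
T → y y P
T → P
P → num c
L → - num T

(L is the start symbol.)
Yes, the grammar is LR(0)

A grammar is LR(0) if no state in the canonical LR(0) collection has:
  - both a shift item (dot before a terminal) and a complete item (shift-reduce conflict), or
  - two or more complete items (reduce-reduce conflict; the accept item [L' → L .] counts as a complete item here).

Augment with L' → L and build the canonical LR(0) collection (I0 = CLOSURE({[L' → . L]}), then GOTO on every symbol after a dot until no new states appear). It has 14 states:
  I0: { [L → . - num T], [L → . P num], [L' → . L], [P → . num P], [P → . num c] }  — shift
  I1: { [L → - . num T] }  — shift
  I2: { [L' → L .] }  — accept
  I3: { [L → P . num] }  — shift
  I4: { [P → . num P], [P → . num c], [P → num . P], [P → num . c] }  — shift
  I5: { [P → num P .] }  — reduce
  I6: { [P → num c .] }  — reduce
  I7: { [L → P num .] }  — reduce
  I8: { [L → - num . T], [P → . num P], [P → . num c], [T → . P], [T → . y y P] }  — shift
  I9: { [T → P .] }  — reduce
  I10: { [L → - num T .] }  — reduce
  I11: { [T → y . y P] }  — shift
  I12: { [P → . num P], [P → . num c], [T → y y . P] }  — shift
  I13: { [T → y y P .] }  — reduce

Every state is either a pure shift/goto state or contains exactly one complete item and nothing to shift — no conflicts. The grammar is LR(0).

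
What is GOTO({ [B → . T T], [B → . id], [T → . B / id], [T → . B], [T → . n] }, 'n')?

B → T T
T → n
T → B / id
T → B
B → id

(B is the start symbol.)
{ [T → n .] }

GOTO(I, 'n') = CLOSURE({ [A → αX.β] : [A → α.Xβ] ∈ I, X = 'n' })

Items with dot before 'n', with the dot advanced:
  [T → . n] → [T → n .]
Closure adds nothing (no advanced item has the dot before a non-terminal).

GOTO = { [T → n .] }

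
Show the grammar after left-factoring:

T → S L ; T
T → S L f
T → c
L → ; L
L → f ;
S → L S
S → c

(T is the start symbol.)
T → S L T'
T' → ; T
T' → f
T → c
L → ; L
L → f ;
S → L S
S → c

Left-factoring transforms A → αβ₁ | αβ₂ into A → αA' and A' → β₁ | β₂
(α is the longest common prefix among the alternatives). Repeat until
no nonterminal has two alternatives with a common prefix.

Round 1: T has alternatives sharing prefix 'S L'. Introduce T': T → S L T'
  Add: T' → ; T
  Add: T' → f

No remaining common prefixes — done.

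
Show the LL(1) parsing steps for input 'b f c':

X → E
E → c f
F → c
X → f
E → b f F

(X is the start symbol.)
Stack is shown with the top on the left.

Stack    Input    Action
------------------------
X $      b f c $  output X → E
E $      b f c $  output E → b f F
b f F $  b f c $  match 'b'
f F $    f c $    match 'f'
F $      c $      output F → c
c $      c $      match 'c'
$        $        accept

The string is accepted.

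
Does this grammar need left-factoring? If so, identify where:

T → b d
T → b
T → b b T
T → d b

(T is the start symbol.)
Yes, T has productions with common prefix 'b'

Left-factoring is needed when two productions for the same non-terminal
share a common prefix on the right-hand side.

Productions for T:
  T → b d
  T → b
  T → b b T
  T → d b

Found common prefix 'b' in productions for T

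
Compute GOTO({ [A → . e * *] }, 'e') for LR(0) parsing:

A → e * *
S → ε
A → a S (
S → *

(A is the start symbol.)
GOTO(I, 'e') = CLOSURE({ [A → αX.β] : [A → α.Xβ] ∈ I, X = 'e' })

Items with dot before 'e', with the dot advanced:
  [A → . e * *] → [A → e . * *]
Closure adds nothing (no advanced item has the dot before a non-terminal).

GOTO = { [A → e . * *] }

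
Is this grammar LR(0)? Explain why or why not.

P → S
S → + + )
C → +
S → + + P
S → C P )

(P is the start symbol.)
A grammar is LR(0) if no state in the canonical LR(0) collection has:
  - both a shift item (dot before a terminal) and a complete item (shift-reduce conflict), or
  - two or more complete items (reduce-reduce conflict; the accept item [P' → P .] counts as a complete item here).

Augment with P' → P and build the canonical LR(0) collection (I0 = CLOSURE({[P' → . P]}), then GOTO on every symbol after a dot until no new states appear). It has 10 states:
  I0: { [C → . +], [P → . S], [P' → . P], [S → . + + )], [S → . + + P], [S → . C P )] }  — shift
  I1: { [C → + .], [S → + . + )], [S → + . + P] }  — shift, reduce
  I2: { [C → . +], [P → . S], [S → . + + )], [S → . + + P], [S → . C P )], [S → C . P )] }  — shift
  I3: { [P' → P .] }  — accept
  I4: { [P → S .] }  — reduce
  I5: { [S → C P . )] }  — shift
  I6: { [S → C P ) .] }  — reduce
  I7: { [C → . +], [P → . S], [S → + + . )], [S → + + . P], [S → . + + )], [S → . + + P], [S → . C P )] }  — shift
  I8: { [S → + + ) .] }  — reduce
  I9: { [S → + + P .] }  — reduce

Conflict in state I1:
  Shift-reduce conflict between [C → + .] and [S → + . + )]
So the grammar is NOT LR(0).

Answer: No. Shift-reduce conflict between [C → + .] and [S → + . + )]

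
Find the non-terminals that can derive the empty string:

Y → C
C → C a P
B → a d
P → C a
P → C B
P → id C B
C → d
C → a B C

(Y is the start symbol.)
There are no ε-productions, so no non-terminal can derive ε.
No non-terminals are nullable.

Answer: None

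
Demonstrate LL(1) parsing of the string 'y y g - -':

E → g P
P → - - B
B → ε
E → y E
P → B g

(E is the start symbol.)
LL(1) parsing maintains a stack (initially the start symbol over $) and the input. At each step: if the stack top is a terminal, match it against the current input token; if it is a non-terminal N, replace it with the RHS of M[N, lookahead] (the unique production whose predict set contains the lookahead).

Stack is shown with the top on the left.

Stack    Input        Action
----------------------------
E $      y y g - - $  output E → y E
y E $    y y g - - $  match 'y'
E $      y g - - $    output E → y E
y E $    y g - - $    match 'y'
E $      g - - $      output E → g P
g P $    g - - $      match 'g'
P $      - - $        output P → - - B
- - B $  - - $        match '-'
- B $    - $          match '-'
B $      $            output B → ε
$        $            accept

The string is accepted.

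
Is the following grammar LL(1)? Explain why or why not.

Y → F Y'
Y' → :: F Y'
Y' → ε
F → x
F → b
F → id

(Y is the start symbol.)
Relevant sets:
  FOLLOW(Y') = { $ }

For Y':
  PREDICT(Y' → :: F Y') = { '::' }
  PREDICT(Y' → ε) = { $ }
For F:
  PREDICT(F → x) = { 'x' }
  PREDICT(F → b) = { 'b' }
  PREDICT(F → id) = { 'id' }
Y has a single production, so nothing to check there.

All predict sets are disjoint. The grammar IS LL(1).

Answer: Yes, the grammar is LL(1).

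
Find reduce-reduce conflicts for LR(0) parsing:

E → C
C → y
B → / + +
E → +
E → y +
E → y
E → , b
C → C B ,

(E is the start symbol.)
Yes — I5: [C → y .] vs [E → y .]

A reduce-reduce conflict occurs when an LR(0) state has two complete items [A → α .] and [B → β .] — both call for a reduction, and with no lookahead the parser cannot choose between them.

Augment with E' → E and build the canonical LR(0) collection (I0 = CLOSURE({[E' → . E]}), then GOTO on every symbol after a dot until no new states appear). It has 13 states:
  I0: { [C → . C B ,], [C → . y], [E → . +], [E → . , b], [E → . C], [E → . y +], [E → . y], [E' → . E] }  — shift
  I1: { [E → + .] }  — reduce
  I2: { [E → , . b] }  — shift
  I3: { [B → . / + +], [C → C . B ,], [E → C .] }  — shift, reduce
  I4: { [E' → E .] }  — accept
  I5: { [C → y .], [E → y . +], [E → y .] }  — shift, 2 reduces
  I6: { [E → y + .] }  — reduce
  I7: { [B → / . + +] }  — shift
  I8: { [C → C B . ,] }  — shift
  I9: { [C → C B , .] }  — reduce
  I10: { [B → / + . +] }  — shift
  I11: { [B → / + + .] }  — reduce
  I12: { [E → , b .] }  — reduce

I5 contains complete items [C → y .], [E → y .] — reduce-reduce conflict.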